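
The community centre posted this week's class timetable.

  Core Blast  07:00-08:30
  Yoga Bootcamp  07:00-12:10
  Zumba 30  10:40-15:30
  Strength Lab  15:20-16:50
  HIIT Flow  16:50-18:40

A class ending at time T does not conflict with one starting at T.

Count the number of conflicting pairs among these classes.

Sorted by start: Core Blast, Yoga Bootcamp, Zumba 30, Strength Lab, HIIT Flow.
Yoga Bootcamp starts before Core Blast ends → Core Blast and Yoga Bootcamp overlap.
Zumba 30 starts after Core Blast ends; Core Blast is clear from here.
Zumba 30 starts before Yoga Bootcamp ends → Yoga Bootcamp and Zumba 30 overlap.
Strength Lab starts after Yoga Bootcamp ends; Yoga Bootcamp is clear from here.
Strength Lab starts before Zumba 30 ends → Zumba 30 and Strength Lab overlap.
HIIT Flow starts after Zumba 30 ends.
HIIT Flow starts exactly when Strength Lab ends (back-to-back, no overlap).
Overlapping pairs: Core Blast & Yoga Bootcamp, Strength Lab & Zumba 30, Yoga Bootcamp & Zumba 30 — 3 in total.

3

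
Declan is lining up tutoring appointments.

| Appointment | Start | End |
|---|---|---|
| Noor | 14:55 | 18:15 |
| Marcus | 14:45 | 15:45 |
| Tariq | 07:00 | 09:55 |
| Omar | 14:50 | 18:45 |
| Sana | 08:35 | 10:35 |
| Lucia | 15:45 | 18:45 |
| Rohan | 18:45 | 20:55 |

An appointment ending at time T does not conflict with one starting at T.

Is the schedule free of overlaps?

No

Check each pair: they overlap iff neither finishes before the other starts.
Sorted by start: Tariq, Sana, Marcus, Omar, Noor, Lucia, Rohan.
Sana starts before Tariq ends → Tariq and Sana overlap.
That's a conflict, so the schedule is not conflict-free.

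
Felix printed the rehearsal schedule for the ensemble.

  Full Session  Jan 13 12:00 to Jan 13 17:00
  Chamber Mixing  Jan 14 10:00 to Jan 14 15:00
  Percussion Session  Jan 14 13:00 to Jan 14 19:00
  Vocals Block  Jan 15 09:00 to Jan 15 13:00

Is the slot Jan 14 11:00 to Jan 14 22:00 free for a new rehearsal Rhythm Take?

Full Session: ends Jan 13 17:00 at or before Rhythm Take starts Jan 14 11:00 → clear.
Chamber Mixing: starts Jan 14 10:00 before Rhythm Take ends Jan 14 22:00, and ends Jan 14 15:00 after Rhythm Take starts Jan 14 11:00 → overlap.
Percussion Session: starts Jan 14 13:00 before Rhythm Take ends Jan 14 22:00, and ends Jan 14 19:00 after Rhythm Take starts Jan 14 11:00 → overlap.
Vocals Block: starts Jan 15 09:00 at or after Rhythm Take ends Jan 14 22:00 → clear.
Rhythm Take overlaps Chamber Mixing, Percussion Session.

No — it overlaps Chamber Mixing, Percussion Session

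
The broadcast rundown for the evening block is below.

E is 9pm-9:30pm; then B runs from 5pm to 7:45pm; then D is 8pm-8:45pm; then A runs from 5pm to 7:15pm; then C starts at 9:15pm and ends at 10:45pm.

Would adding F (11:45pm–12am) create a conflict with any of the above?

A: ends 7:15pm at or before F starts 11:45pm → clear.
B: ends 7:45pm at or before F starts 11:45pm → clear.
D: ends 8:45pm at or before F starts 11:45pm → clear.
E: ends 9:30pm at or before F starts 11:45pm → clear.
C: ends 10:45pm at or before F starts 11:45pm → clear.

No — it doesn't clash with anything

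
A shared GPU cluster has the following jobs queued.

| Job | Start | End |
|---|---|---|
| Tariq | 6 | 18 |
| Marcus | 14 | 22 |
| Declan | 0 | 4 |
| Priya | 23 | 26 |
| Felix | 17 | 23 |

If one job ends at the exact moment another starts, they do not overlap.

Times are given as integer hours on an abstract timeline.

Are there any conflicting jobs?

Sorted by start: Declan, Tariq, Marcus, Felix, Priya.
Tariq starts after Declan ends, so nothing later overlaps Declan either.
Marcus starts before Tariq ends → Tariq and Marcus overlap.
That's a conflict, so the schedule is not conflict-free.

Yes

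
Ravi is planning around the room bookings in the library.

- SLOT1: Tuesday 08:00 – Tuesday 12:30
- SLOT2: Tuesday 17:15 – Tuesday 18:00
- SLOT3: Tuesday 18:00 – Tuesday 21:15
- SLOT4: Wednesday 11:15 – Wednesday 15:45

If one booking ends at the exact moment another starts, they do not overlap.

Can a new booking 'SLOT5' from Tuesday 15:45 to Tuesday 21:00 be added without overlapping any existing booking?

No — it overlaps SLOT2, SLOT3

SLOT1: ends Tuesday 12:30 at or before SLOT5 starts Tuesday 15:45 → clear.
SLOT2: starts Tuesday 17:15 before SLOT5 ends Tuesday 21:00, and ends Tuesday 18:00 after SLOT5 starts Tuesday 15:45 → overlap.
SLOT3: starts Tuesday 18:00 before SLOT5 ends Tuesday 21:00, and ends Tuesday 21:15 after SLOT5 starts Tuesday 15:45 → overlap.
SLOT4: starts Wednesday 11:15 at or after SLOT5 ends Tuesday 21:00 → clear.
SLOT5 overlaps SLOT2, SLOT3.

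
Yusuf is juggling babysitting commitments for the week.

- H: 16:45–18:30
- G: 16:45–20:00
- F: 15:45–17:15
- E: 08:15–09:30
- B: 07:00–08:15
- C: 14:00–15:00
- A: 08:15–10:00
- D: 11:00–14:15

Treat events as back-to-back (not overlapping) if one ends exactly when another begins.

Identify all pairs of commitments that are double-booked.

A & E, C & D, F & G, F & H, G & H

Sorted by start: B, A, E, D, C, F, G, H.
A starts exactly when B ends (back-to-back, no overlap), so nothing later overlaps B either.
E starts before A ends → A and E overlap.
D starts after A ends, so nothing later overlaps A either.
D starts after E ends, so nothing later overlaps E either.
C starts before D ends → D and C overlap.
F starts after D ends, so nothing later overlaps D either.
F starts after C ends, so nothing later overlaps C either.
G starts before F ends → F and G overlap.
H starts before F ends → F and H overlap.
H starts before G ends → G and H overlap.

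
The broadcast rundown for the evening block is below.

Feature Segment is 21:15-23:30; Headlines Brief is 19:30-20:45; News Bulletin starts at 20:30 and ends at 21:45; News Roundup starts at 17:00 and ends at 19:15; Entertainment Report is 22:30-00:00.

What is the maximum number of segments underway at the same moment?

2

Sweep the timeline, counting +1 at each start and −1 at each end (ends before starts at a tie):
17:00 start News Roundup → 1
19:15 end News Roundup → 0
19:30 start Headlines Brief → 1
20:30 start News Bulletin → 2
20:45 end Headlines Brief → 1
21:15 start Feature Segment → 2
21:45 end News Bulletin → 1
22:30 start Entertainment Report → 2
23:30 end Feature Segment → 1
00:00 end Entertainment Report → 0
Peak is 2, at 20:30 (Headlines Brief, News Bulletin).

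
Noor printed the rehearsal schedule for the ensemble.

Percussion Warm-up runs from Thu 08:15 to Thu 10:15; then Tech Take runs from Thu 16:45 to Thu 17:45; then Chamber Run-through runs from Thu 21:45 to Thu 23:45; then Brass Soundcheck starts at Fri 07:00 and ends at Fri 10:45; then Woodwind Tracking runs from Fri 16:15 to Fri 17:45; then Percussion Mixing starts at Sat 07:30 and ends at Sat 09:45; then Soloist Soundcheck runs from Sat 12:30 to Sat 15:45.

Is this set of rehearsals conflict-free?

Sorted by start: Percussion Warm-up, Tech Take, Chamber Run-through, Brass Soundcheck, Woodwind Tracking, Percussion Mixing, Soloist Soundcheck.
Tech Take starts after Percussion Warm-up ends, so nothing later overlaps Percussion Warm-up either.
Chamber Run-through starts after Tech Take ends, so nothing later overlaps Tech Take either.
Brass Soundcheck starts after Chamber Run-through ends, so nothing later overlaps Chamber Run-through either.
Woodwind Tracking starts after Brass Soundcheck ends, so nothing later overlaps Brass Soundcheck either.
Percussion Mixing starts after Woodwind Tracking ends, so nothing later overlaps Woodwind Tracking either.
Soloist Soundcheck starts after Percussion Mixing ends.
Every pair is clear; the schedule has no overlaps.

Yes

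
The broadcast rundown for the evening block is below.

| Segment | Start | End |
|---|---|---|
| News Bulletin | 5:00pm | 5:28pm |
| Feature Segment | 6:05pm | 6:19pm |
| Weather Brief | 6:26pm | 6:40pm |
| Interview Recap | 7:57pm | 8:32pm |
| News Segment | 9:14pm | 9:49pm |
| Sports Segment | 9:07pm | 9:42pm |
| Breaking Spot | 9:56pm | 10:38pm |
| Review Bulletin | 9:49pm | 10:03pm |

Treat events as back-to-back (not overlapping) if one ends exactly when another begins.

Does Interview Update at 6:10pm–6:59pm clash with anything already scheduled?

Yes — it overlaps Feature Segment, Weather Brief

News Bulletin: ends 5:28pm at or before Interview Update starts 6:10pm → clear.
Feature Segment: starts 6:05pm before Interview Update ends 6:59pm, and ends 6:19pm after Interview Update starts 6:10pm → overlap.
Weather Brief: starts 6:26pm before Interview Update ends 6:59pm, and ends 6:40pm after Interview Update starts 6:10pm → overlap.
Interview Recap: starts 7:57pm at or after Interview Update ends 6:59pm → clear.
Sports Segment: starts 9:07pm at or after Interview Update ends 6:59pm → clear.
News Segment: starts 9:14pm at or after Interview Update ends 6:59pm → clear.
Review Bulletin: starts 9:49pm at or after Interview Update ends 6:59pm → clear.
Breaking Spot: starts 9:56pm at or after Interview Update ends 6:59pm → clear.
Interview Update overlaps Feature Segment, Weather Brief.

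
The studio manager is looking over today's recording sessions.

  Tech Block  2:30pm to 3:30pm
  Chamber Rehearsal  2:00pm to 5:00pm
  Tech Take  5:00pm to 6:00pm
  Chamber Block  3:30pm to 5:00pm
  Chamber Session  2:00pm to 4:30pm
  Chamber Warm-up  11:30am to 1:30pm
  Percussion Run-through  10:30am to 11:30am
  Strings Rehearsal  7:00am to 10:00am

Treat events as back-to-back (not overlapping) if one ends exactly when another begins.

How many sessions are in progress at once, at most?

3

Sort all start/end points and keep a running count:
7:00am start Strings Rehearsal → 1
10:00am end Strings Rehearsal → 0
10:30am start Percussion Run-through → 1
11:30am end Percussion Run-through → 0
11:30am start Chamber Warm-up → 1
1:30pm end Chamber Warm-up → 0
2:00pm start Chamber Rehearsal → 1
2:00pm start Chamber Session → 2
2:30pm start Tech Block → 3
3:30pm end Tech Block → 2
3:30pm start Chamber Block → 3
4:30pm end Chamber Session → 2
5:00pm end Chamber Block → 1
5:00pm end Chamber Rehearsal → 0
5:00pm start Tech Take → 1
6:00pm end Tech Take → 0
Peak is 3, at 2:30pm (Chamber Rehearsal, Chamber Session, Tech Block).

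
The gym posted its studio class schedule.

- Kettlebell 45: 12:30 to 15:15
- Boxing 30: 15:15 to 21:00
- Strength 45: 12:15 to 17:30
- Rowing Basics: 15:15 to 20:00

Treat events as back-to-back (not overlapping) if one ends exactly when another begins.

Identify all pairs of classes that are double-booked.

Sorted by start: Strength 45, Kettlebell 45, Rowing Basics, Boxing 30.
Kettlebell 45 starts before Strength 45 ends → Strength 45 and Kettlebell 45 overlap.
Rowing Basics starts before Strength 45 ends → Strength 45 and Rowing Basics overlap.
Boxing 30 starts before Strength 45 ends → Strength 45 and Boxing 30 overlap.
Rowing Basics starts exactly when Kettlebell 45 ends (back-to-back, no overlap); Kettlebell 45 is clear from here.
Boxing 30 starts before Rowing Basics ends → Rowing Basics and Boxing 30 overlap.

Boxing 30 & Rowing Basics, Boxing 30 & Strength 45, Kettlebell 45 & Strength 45, Rowing Basics & Strength 45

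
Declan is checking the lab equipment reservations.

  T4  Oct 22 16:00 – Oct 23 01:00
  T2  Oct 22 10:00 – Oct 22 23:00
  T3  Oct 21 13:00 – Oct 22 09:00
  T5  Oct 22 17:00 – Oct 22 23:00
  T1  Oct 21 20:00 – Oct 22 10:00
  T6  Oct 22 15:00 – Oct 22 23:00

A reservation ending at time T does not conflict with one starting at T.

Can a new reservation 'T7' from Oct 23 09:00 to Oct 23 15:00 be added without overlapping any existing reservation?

Yes — the slot is free

T3: ends Oct 22 09:00 at or before T7 starts Oct 23 09:00 → clear.
T1: ends Oct 22 10:00 at or before T7 starts Oct 23 09:00 → clear.
T2: ends Oct 22 23:00 at or before T7 starts Oct 23 09:00 → clear.
T6: ends Oct 22 23:00 at or before T7 starts Oct 23 09:00 → clear.
T4: ends Oct 23 01:00 at or before T7 starts Oct 23 09:00 → clear.
T5: ends Oct 22 23:00 at or before T7 starts Oct 23 09:00 → clear.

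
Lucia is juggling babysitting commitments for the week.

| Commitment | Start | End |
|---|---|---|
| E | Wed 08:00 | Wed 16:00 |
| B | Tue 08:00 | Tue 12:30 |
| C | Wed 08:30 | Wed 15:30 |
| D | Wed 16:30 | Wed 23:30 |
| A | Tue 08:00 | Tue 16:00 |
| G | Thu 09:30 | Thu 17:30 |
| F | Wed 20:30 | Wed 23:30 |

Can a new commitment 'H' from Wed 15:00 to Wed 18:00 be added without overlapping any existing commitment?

No — it overlaps C, D, E

A: ends Tue 16:00 at or before H starts Wed 15:00 → clear.
B: ends Tue 12:30 at or before H starts Wed 15:00 → clear.
E: starts Wed 08:00 before H ends Wed 18:00, and ends Wed 16:00 after H starts Wed 15:00 → overlap.
C: starts Wed 08:30 before H ends Wed 18:00, and ends Wed 15:30 after H starts Wed 15:00 → overlap.
D: starts Wed 16:30 before H ends Wed 18:00, and ends Wed 23:30 after H starts Wed 15:00 → overlap.
F: starts Wed 20:30 at or after H ends Wed 18:00 → clear.
G: starts Thu 09:30 at or after H ends Wed 18:00 → clear.
H overlaps C, D, E.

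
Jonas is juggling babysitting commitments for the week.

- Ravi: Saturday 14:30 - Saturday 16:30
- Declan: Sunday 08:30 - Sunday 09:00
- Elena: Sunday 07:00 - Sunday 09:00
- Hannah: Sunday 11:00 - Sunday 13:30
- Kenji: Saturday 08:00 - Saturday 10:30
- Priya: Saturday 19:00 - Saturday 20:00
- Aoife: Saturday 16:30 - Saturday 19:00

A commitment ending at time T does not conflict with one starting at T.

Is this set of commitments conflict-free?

No

Check each pair: they overlap iff neither finishes before the other starts.
Sorted by start: Kenji, Ravi, Aoife, Priya, Elena, Declan, Hannah.
Ravi starts after Kenji ends — done with Kenji.
Aoife starts exactly when Ravi ends (back-to-back, no overlap) — done with Ravi.
Priya starts exactly when Aoife ends (back-to-back, no overlap) — done with Aoife.
Elena starts after Priya ends — done with Priya.
Declan starts before Elena ends → Elena and Declan overlap.
That's a conflict, so the schedule is not conflict-free.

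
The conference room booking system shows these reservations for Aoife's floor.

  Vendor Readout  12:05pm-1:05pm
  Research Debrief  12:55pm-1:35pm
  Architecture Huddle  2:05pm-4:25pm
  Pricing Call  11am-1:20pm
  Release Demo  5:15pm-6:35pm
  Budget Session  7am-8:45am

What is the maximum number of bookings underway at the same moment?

Walk through starts and ends in time order (an end at T is processed before a start at T):
7am start Budget Session → 1
8:45am end Budget Session → 0
11am start Pricing Call → 1
12:05pm start Vendor Readout → 2
12:55pm start Research Debrief → 3
1:05pm end Vendor Readout → 2
1:20pm end Pricing Call → 1
1:35pm end Research Debrief → 0
2:05pm start Architecture Huddle → 1
4:25pm end Architecture Huddle → 0
5:15pm start Release Demo → 1
6:35pm end Release Demo → 0
Peak is 3, at 12:55pm (Pricing Call, Research Debrief, Vendor Readout).

3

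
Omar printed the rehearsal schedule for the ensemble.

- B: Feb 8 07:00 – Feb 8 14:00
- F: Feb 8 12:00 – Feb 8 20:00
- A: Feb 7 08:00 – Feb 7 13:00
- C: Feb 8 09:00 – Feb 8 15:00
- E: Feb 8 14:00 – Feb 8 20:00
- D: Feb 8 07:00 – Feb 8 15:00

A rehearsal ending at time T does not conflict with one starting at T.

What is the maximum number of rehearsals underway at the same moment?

Walk through starts and ends in time order (an end at T is processed before a start at T):
Feb 7 08:00 start A → 1
Feb 7 13:00 end A → 0
Feb 8 07:00 start B → 1
Feb 8 07:00 start D → 2
Feb 8 09:00 start C → 3
Feb 8 12:00 start F → 4
Feb 8 14:00 end B → 3
Feb 8 14:00 start E → 4
Feb 8 15:00 end C → 3
Feb 8 15:00 end D → 2
Feb 8 20:00 end E → 1
Feb 8 20:00 end F → 0
Peak is 4, at Feb 8 12:00 (B, C, D, F).

4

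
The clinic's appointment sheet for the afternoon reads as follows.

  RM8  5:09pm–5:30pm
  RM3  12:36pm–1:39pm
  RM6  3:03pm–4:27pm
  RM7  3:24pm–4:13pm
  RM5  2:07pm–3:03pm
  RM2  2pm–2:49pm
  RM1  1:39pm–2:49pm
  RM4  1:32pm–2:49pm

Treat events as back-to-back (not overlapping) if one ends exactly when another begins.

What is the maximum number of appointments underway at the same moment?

4

Sweep the timeline, counting +1 at each start and −1 at each end (ends before starts at a tie):
12:36pm start RM3 → 1
1:32pm start RM4 → 2
1:39pm end RM3 → 1
1:39pm start RM1 → 2
2pm start RM2 → 3
2:07pm start RM5 → 4
2:49pm end RM1 → 3
2:49pm end RM2 → 2
2:49pm end RM4 → 1
3:03pm end RM5 → 0
3:03pm start RM6 → 1
3:24pm start RM7 → 2
4:13pm end RM7 → 1
4:27pm end RM6 → 0
5:09pm start RM8 → 1
5:30pm end RM8 → 0
Peak is 4, at 2:07pm (RM1, RM2, RM4, RM5).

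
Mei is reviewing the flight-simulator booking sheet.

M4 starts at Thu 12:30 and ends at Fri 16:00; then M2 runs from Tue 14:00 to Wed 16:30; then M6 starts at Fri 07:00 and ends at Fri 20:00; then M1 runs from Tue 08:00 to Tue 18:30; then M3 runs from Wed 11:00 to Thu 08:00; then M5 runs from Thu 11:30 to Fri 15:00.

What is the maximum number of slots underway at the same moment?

Sweep the timeline, counting +1 at each start and −1 at each end (ends before starts at a tie):
Tue 08:00 start M1 → 1
Tue 14:00 start M2 → 2
Tue 18:30 end M1 → 1
Wed 11:00 start M3 → 2
Wed 16:30 end M2 → 1
Thu 08:00 end M3 → 0
Thu 11:30 start M5 → 1
Thu 12:30 start M4 → 2
Fri 07:00 start M6 → 3
Fri 15:00 end M5 → 2
Fri 16:00 end M4 → 1
Fri 20:00 end M6 → 0
Peak is 3, at Fri 07:00 (M4, M5, M6).

3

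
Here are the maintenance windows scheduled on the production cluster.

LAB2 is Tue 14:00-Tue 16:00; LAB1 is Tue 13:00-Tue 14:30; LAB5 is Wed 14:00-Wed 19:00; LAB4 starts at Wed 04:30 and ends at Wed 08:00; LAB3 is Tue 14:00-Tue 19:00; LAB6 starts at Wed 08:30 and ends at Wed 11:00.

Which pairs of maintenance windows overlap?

Sorted by start: LAB1, LAB2, LAB3, LAB4, LAB6, LAB5.
LAB2 starts before LAB1 ends → LAB1 and LAB2 overlap.
LAB3 starts before LAB1 ends → LAB1 and LAB3 overlap.
LAB4 starts after LAB1 ends; LAB1 is clear from here.
LAB3 starts before LAB2 ends → LAB2 and LAB3 overlap.
LAB4 starts after LAB2 ends; LAB2 is clear from here.
LAB4 starts after LAB3 ends; LAB3 is clear from here.
LAB6 starts after LAB4 ends; LAB4 is clear from here.
LAB5 starts after LAB6 ends.

LAB1 & LAB2, LAB1 & LAB3, LAB2 & LAB3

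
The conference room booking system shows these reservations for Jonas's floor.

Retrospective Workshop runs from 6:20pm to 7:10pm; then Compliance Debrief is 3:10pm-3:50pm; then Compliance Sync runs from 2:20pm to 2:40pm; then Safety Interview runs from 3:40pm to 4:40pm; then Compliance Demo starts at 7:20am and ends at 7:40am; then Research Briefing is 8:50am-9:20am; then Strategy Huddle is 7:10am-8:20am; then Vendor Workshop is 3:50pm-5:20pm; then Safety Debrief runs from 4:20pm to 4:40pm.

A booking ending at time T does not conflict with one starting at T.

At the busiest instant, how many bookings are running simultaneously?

3

Walk through starts and ends in time order (an end at T is processed before a start at T):
7:10am start Strategy Huddle → 1
7:20am start Compliance Demo → 2
7:40am end Compliance Demo → 1
8:20am end Strategy Huddle → 0
8:50am start Research Briefing → 1
9:20am end Research Briefing → 0
2:20pm start Compliance Sync → 1
2:40pm end Compliance Sync → 0
3:10pm start Compliance Debrief → 1
3:40pm start Safety Interview → 2
3:50pm end Compliance Debrief → 1
3:50pm start Vendor Workshop → 2
4:20pm start Safety Debrief → 3
4:40pm end Safety Debrief → 2
4:40pm end Safety Interview → 1
5:20pm end Vendor Workshop → 0
6:20pm start Retrospective Workshop → 1
7:10pm end Retrospective Workshop → 0
Peak is 3, at 4:20pm (Safety Debrief, Safety Interview, Vendor Workshop).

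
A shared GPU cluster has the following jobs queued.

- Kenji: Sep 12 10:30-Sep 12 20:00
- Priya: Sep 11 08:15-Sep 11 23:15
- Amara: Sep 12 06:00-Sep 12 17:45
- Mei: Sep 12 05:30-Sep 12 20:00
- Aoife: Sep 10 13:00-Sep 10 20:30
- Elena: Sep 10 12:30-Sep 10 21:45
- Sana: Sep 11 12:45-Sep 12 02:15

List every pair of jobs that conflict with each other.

Sorted by start: Elena, Aoife, Priya, Sana, Mei, Amara, Kenji.
Aoife starts before Elena ends → Elena and Aoife overlap.
Priya starts after Elena ends; Elena is clear from here.
Priya starts after Aoife ends; Aoife is clear from here.
Sana starts before Priya ends → Priya and Sana overlap.
Mei starts after Priya ends; Priya is clear from here.
Mei starts after Sana ends; Sana is clear from here.
Amara starts before Mei ends → Mei and Amara overlap.
Kenji starts before Mei ends → Mei and Kenji overlap.
Kenji starts before Amara ends → Amara and Kenji overlap.

Amara & Kenji, Amara & Mei, Aoife & Elena, Kenji & Mei, Priya & Sana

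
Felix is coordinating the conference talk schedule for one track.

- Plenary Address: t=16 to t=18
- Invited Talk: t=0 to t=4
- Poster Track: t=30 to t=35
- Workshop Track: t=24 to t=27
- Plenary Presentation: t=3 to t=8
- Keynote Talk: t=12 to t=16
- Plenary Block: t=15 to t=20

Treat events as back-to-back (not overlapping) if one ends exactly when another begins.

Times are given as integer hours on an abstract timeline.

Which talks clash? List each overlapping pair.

Invited Talk & Plenary Presentation, Keynote Talk & Plenary Block, Plenary Address & Plenary Block

Two intervals overlap when each starts before the other ends.
Sorted by start: Invited Talk, Plenary Presentation, Keynote Talk, Plenary Block, Plenary Address, Workshop Track, Poster Track.
Plenary Presentation starts before Invited Talk ends → Invited Talk and Plenary Presentation overlap.
Keynote Talk starts after Invited Talk ends; Invited Talk is clear from here.
Keynote Talk starts after Plenary Presentation ends; Plenary Presentation is clear from here.
Plenary Block starts before Keynote Talk ends → Keynote Talk and Plenary Block overlap.
Plenary Address starts exactly when Keynote Talk ends (back-to-back, no overlap); Keynote Talk is clear from here.
Plenary Address starts before Plenary Block ends → Plenary Block and Plenary Address overlap.
Workshop Track starts after Plenary Block ends; Plenary Block is clear from here.
Workshop Track starts after Plenary Address ends; Plenary Address is clear from here.
Poster Track starts after Workshop Track ends.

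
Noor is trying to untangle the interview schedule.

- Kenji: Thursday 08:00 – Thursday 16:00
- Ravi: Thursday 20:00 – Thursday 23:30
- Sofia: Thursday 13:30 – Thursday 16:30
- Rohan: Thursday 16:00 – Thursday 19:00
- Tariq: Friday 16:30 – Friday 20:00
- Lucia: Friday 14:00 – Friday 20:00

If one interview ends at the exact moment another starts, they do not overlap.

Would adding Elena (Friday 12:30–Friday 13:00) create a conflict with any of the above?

No — it doesn't clash with anything

Kenji: ends Thursday 16:00 at or before Elena starts Friday 12:30 → clear.
Sofia: ends Thursday 16:30 at or before Elena starts Friday 12:30 → clear.
Rohan: ends Thursday 19:00 at or before Elena starts Friday 12:30 → clear.
Ravi: ends Thursday 23:30 at or before Elena starts Friday 12:30 → clear.
Lucia: starts Friday 14:00 at or after Elena ends Friday 13:00 → clear.
Tariq: starts Friday 16:30 at or after Elena ends Friday 13:00 → clear.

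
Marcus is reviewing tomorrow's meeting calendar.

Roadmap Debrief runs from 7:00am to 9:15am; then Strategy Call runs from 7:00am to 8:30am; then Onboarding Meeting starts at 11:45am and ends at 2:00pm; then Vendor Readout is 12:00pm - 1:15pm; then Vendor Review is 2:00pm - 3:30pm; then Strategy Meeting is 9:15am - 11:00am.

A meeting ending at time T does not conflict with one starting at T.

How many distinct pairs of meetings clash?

2

Two intervals overlap when each starts before the other ends.
Sorted by start: Roadmap Debrief, Strategy Call, Strategy Meeting, Onboarding Meeting, Vendor Readout, Vendor Review.
Strategy Call starts before Roadmap Debrief ends → Roadmap Debrief and Strategy Call overlap.
Strategy Meeting starts exactly when Roadmap Debrief ends (back-to-back, no overlap); Roadmap Debrief is clear from here.
Strategy Meeting starts after Strategy Call ends; Strategy Call is clear from here.
Onboarding Meeting starts after Strategy Meeting ends; Strategy Meeting is clear from here.
Vendor Readout starts before Onboarding Meeting ends → Onboarding Meeting and Vendor Readout overlap.
Vendor Review starts exactly when Onboarding Meeting ends (back-to-back, no overlap).
Vendor Review starts after Vendor Readout ends.
Overlapping pairs: Onboarding Meeting & Vendor Readout, Roadmap Debrief & Strategy Call — 2 in total.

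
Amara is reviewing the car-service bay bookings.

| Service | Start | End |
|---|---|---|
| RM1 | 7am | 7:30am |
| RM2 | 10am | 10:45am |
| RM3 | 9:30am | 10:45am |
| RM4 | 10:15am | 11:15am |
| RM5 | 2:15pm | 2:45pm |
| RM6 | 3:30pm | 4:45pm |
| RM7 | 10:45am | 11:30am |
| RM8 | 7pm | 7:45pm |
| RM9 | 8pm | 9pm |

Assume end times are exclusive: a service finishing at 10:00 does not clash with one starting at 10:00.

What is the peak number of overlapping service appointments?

Walk through starts and ends in time order (an end at T is processed before a start at T):
7am start RM1 → 1
7:30am end RM1 → 0
9:30am start RM3 → 1
10am start RM2 → 2
10:15am start RM4 → 3
10:45am end RM2 → 2
10:45am end RM3 → 1
10:45am start RM7 → 2
11:15am end RM4 → 1
11:30am end RM7 → 0
2:15pm start RM5 → 1
2:45pm end RM5 → 0
3:30pm start RM6 → 1
4:45pm end RM6 → 0
7pm start RM8 → 1
7:45pm end RM8 → 0
8pm start RM9 → 1
9pm end RM9 → 0
Peak is 3, at 10:15am (RM2, RM3, RM4).

3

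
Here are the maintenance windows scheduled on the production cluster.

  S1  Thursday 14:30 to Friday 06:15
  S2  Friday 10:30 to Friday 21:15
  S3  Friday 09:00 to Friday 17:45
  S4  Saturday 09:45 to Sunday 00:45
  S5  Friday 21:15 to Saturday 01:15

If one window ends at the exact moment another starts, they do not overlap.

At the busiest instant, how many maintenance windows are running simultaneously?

Sort all start/end points and keep a running count:
Thursday 14:30 start S1 → 1
Friday 06:15 end S1 → 0
Friday 09:00 start S3 → 1
Friday 10:30 start S2 → 2
Friday 17:45 end S3 → 1
Friday 21:15 end S2 → 0
Friday 21:15 start S5 → 1
Saturday 01:15 end S5 → 0
Saturday 09:45 start S4 → 1
Sunday 00:45 end S4 → 0
Peak is 2, at Friday 10:30 (S2, S3).

2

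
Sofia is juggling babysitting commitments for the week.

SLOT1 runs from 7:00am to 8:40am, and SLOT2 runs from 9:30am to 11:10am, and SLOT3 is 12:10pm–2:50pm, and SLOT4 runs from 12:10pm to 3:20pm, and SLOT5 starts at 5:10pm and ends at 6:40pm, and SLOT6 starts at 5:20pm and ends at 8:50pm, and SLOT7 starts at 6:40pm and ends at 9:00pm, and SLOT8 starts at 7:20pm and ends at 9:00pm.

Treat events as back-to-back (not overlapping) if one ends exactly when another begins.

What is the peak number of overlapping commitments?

Walk through starts and ends in time order (an end at T is processed before a start at T):
7:00am start SLOT1 → 1
8:40am end SLOT1 → 0
9:30am start SLOT2 → 1
11:10am end SLOT2 → 0
12:10pm start SLOT3 → 1
12:10pm start SLOT4 → 2
2:50pm end SLOT3 → 1
3:20pm end SLOT4 → 0
5:10pm start SLOT5 → 1
5:20pm start SLOT6 → 2
6:40pm end SLOT5 → 1
6:40pm start SLOT7 → 2
7:20pm start SLOT8 → 3
8:50pm end SLOT6 → 2
9:00pm end SLOT7 → 1
9:00pm end SLOT8 → 0
Peak is 3, at 7:20pm (SLOT6, SLOT7, SLOT8).

3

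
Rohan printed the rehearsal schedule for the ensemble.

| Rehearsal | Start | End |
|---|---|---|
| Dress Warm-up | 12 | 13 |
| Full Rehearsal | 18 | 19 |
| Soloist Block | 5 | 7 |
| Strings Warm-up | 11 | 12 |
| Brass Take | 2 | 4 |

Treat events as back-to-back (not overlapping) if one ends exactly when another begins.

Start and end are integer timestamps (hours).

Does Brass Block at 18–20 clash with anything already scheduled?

Brass Take: ends 4 at or before Brass Block starts 18 → clear.
Soloist Block: ends 7 at or before Brass Block starts 18 → clear.
Strings Warm-up: ends 12 at or before Brass Block starts 18 → clear.
Dress Warm-up: ends 13 at or before Brass Block starts 18 → clear.
Full Rehearsal: starts 18 before Brass Block ends 20, and ends 19 after Brass Block starts 18 → overlap.
Brass Block overlaps Full Rehearsal.

Yes — it overlaps Full Rehearsal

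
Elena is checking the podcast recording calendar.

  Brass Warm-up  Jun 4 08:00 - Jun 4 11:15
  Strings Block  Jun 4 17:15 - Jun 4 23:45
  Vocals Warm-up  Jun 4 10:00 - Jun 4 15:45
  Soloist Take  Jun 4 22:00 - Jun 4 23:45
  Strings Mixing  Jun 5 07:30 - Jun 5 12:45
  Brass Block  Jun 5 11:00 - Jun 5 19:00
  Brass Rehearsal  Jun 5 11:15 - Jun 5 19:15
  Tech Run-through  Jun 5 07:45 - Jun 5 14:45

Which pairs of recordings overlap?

Brass Block & Brass Rehearsal, Brass Block & Strings Mixing, Brass Block & Tech Run-through, Brass Rehearsal & Strings Mixing, Brass Rehearsal & Tech Run-through, Brass Warm-up & Vocals Warm-up, Soloist Take & Strings Block, Strings Mixing & Tech Run-through

Sorted by start: Brass Warm-up, Vocals Warm-up, Strings Block, Soloist Take, Strings Mixing, Tech Run-through, Brass Block, Brass Rehearsal.
Vocals Warm-up starts before Brass Warm-up ends → Brass Warm-up and Vocals Warm-up overlap.
Strings Block starts after Brass Warm-up ends, so nothing later overlaps Brass Warm-up either.
Strings Block starts after Vocals Warm-up ends, so nothing later overlaps Vocals Warm-up either.
Soloist Take starts before Strings Block ends → Strings Block and Soloist Take overlap.
Strings Mixing starts after Strings Block ends, so nothing later overlaps Strings Block either.
Strings Mixing starts after Soloist Take ends, so nothing later overlaps Soloist Take either.
Tech Run-through starts before Strings Mixing ends → Strings Mixing and Tech Run-through overlap.
Brass Block starts before Strings Mixing ends → Strings Mixing and Brass Block overlap.
Brass Rehearsal starts before Strings Mixing ends → Strings Mixing and Brass Rehearsal overlap.
Brass Block starts before Tech Run-through ends → Tech Run-through and Brass Block overlap.
Brass Rehearsal starts before Tech Run-through ends → Tech Run-through and Brass Rehearsal overlap.
Brass Rehearsal starts before Brass Block ends → Brass Block and Brass Rehearsal overlap.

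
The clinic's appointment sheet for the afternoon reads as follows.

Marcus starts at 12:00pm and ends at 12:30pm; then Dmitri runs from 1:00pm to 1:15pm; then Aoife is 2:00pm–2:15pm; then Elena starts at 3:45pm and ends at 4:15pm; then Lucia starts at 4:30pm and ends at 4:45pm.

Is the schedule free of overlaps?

Sorted by start: Marcus, Dmitri, Aoife, Elena, Lucia.
Dmitri starts after Marcus ends, so Marcus has no further overlaps.
Aoife starts after Dmitri ends, so Dmitri has no further overlaps.
Elena starts after Aoife ends, so Aoife has no further overlaps.
Lucia starts after Elena ends.
Every pair is clear; the schedule has no overlaps.

Yes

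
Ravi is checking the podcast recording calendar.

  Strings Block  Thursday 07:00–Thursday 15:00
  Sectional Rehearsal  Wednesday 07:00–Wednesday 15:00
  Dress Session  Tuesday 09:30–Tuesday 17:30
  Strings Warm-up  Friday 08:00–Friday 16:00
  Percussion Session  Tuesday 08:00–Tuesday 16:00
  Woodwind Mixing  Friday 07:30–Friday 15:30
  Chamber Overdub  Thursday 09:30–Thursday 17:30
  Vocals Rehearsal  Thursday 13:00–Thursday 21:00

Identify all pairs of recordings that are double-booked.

Chamber Overdub & Strings Block, Chamber Overdub & Vocals Rehearsal, Dress Session & Percussion Session, Strings Block & Vocals Rehearsal, Strings Warm-up & Woodwind Mixing

Sorted by start: Percussion Session, Dress Session, Sectional Rehearsal, Strings Block, Chamber Overdub, Vocals Rehearsal, Woodwind Mixing, Strings Warm-up.
Dress Session starts before Percussion Session ends → Percussion Session and Dress Session overlap.
Sectional Rehearsal starts after Percussion Session ends — done with Percussion Session.
Sectional Rehearsal starts after Dress Session ends — done with Dress Session.
Strings Block starts after Sectional Rehearsal ends — done with Sectional Rehearsal.
Chamber Overdub starts before Strings Block ends → Strings Block and Chamber Overdub overlap.
Vocals Rehearsal starts before Strings Block ends → Strings Block and Vocals Rehearsal overlap.
Woodwind Mixing starts after Strings Block ends — done with Strings Block.
Vocals Rehearsal starts before Chamber Overdub ends → Chamber Overdub and Vocals Rehearsal overlap.
Woodwind Mixing starts after Chamber Overdub ends — done with Chamber Overdub.
Woodwind Mixing starts after Vocals Rehearsal ends — done with Vocals Rehearsal.
Strings Warm-up starts before Woodwind Mixing ends → Woodwind Mixing and Strings Warm-up overlap.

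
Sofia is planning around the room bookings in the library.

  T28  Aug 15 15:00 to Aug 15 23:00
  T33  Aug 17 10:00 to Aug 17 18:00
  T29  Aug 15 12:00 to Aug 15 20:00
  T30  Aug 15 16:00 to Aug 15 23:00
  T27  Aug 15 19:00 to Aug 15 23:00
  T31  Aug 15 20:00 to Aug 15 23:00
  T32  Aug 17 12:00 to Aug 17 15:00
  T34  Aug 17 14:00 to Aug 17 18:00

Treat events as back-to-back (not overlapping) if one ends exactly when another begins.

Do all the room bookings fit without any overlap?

Two intervals overlap when each starts before the other ends.
Sorted by start: T29, T28, T30, T27, T31, T33, T32, T34.
T28 starts before T29 ends → T29 and T28 overlap.
That's a conflict, so the schedule is not conflict-free.

No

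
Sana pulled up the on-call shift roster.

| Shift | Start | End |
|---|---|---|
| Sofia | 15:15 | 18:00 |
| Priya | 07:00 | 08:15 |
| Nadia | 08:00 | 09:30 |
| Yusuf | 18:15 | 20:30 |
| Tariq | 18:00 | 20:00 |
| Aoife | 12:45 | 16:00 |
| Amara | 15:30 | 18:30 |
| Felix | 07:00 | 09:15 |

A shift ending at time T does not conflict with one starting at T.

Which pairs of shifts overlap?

Sorted by start: Priya, Felix, Nadia, Aoife, Sofia, Amara, Tariq, Yusuf.
Felix starts before Priya ends → Priya and Felix overlap.
Nadia starts before Priya ends → Priya and Nadia overlap.
Aoife starts after Priya ends, so nothing later overlaps Priya either.
Nadia starts before Felix ends → Felix and Nadia overlap.
Aoife starts after Felix ends, so nothing later overlaps Felix either.
Aoife starts after Nadia ends, so nothing later overlaps Nadia either.
Sofia starts before Aoife ends → Aoife and Sofia overlap.
Amara starts before Aoife ends → Aoife and Amara overlap.
Tariq starts after Aoife ends, so nothing later overlaps Aoife either.
Amara starts before Sofia ends → Sofia and Amara overlap.
Tariq starts exactly when Sofia ends (back-to-back, no overlap), so nothing later overlaps Sofia either.
Tariq starts before Amara ends → Amara and Tariq overlap.
Yusuf starts before Amara ends → Amara and Yusuf overlap.
Yusuf starts before Tariq ends → Tariq and Yusuf overlap.

Amara & Aoife, Amara & Sofia, Amara & Tariq, Amara & Yusuf, Aoife & Sofia, Felix & Nadia, Felix & Priya, Nadia & Priya, Tariq & Yusuf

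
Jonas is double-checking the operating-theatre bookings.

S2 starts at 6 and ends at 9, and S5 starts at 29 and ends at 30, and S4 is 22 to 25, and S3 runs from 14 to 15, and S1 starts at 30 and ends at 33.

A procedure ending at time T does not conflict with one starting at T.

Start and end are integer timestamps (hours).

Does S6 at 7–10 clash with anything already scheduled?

S2: starts 6 before S6 ends 10, and ends 9 after S6 starts 7 → overlap.
S3: starts 14 at or after S6 ends 10 → clear.
S4: starts 22 at or after S6 ends 10 → clear.
S5: starts 29 at or after S6 ends 10 → clear.
S1: starts 30 at or after S6 ends 10 → clear.
S6 overlaps S2.

Yes — it overlaps S2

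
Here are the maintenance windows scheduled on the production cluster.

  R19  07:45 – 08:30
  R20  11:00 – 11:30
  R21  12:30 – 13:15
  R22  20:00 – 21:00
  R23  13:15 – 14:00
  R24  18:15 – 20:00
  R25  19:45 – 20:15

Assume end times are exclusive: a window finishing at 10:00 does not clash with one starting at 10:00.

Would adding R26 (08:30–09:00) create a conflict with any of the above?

No — it doesn't clash with anything

R19: ends 08:30 at or before R26 starts 08:30 → clear.
R20: starts 11:00 at or after R26 ends 09:00 → clear.
R21: starts 12:30 at or after R26 ends 09:00 → clear.
R23: starts 13:15 at or after R26 ends 09:00 → clear.
R24: starts 18:15 at or after R26 ends 09:00 → clear.
R25: starts 19:45 at or after R26 ends 09:00 → clear.
R22: starts 20:00 at or after R26 ends 09:00 → clear.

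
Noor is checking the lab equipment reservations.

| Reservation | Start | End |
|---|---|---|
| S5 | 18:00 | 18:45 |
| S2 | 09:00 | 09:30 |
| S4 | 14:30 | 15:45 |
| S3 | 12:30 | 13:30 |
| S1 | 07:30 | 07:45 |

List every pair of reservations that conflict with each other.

no overlapping pairs

Sorted by start: S1, S2, S3, S4, S5.
S2 starts after S1 ends — done with S1.
S3 starts after S2 ends — done with S2.
S4 starts after S3 ends — done with S3.
S5 starts after S4 ends.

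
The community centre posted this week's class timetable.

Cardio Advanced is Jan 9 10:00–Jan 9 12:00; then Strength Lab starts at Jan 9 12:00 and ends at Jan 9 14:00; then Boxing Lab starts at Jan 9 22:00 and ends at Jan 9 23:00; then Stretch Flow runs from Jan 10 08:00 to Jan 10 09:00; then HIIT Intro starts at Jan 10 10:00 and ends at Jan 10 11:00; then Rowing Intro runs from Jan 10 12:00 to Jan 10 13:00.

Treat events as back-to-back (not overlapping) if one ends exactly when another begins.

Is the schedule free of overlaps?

Sorted by start: Cardio Advanced, Strength Lab, Boxing Lab, Stretch Flow, HIIT Intro, Rowing Intro.
Strength Lab starts exactly when Cardio Advanced ends (back-to-back, no overlap) — done with Cardio Advanced.
Boxing Lab starts after Strength Lab ends — done with Strength Lab.
Stretch Flow starts after Boxing Lab ends — done with Boxing Lab.
HIIT Intro starts after Stretch Flow ends — done with Stretch Flow.
Rowing Intro starts after HIIT Intro ends.
Every pair is clear; the schedule has no overlaps.

Yes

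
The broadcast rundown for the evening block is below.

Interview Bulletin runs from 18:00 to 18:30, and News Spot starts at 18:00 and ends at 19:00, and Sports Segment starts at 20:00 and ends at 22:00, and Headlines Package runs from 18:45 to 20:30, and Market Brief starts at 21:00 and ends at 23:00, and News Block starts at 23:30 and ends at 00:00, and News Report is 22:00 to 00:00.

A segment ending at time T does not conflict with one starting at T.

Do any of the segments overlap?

Sorted by start: Interview Bulletin, News Spot, Headlines Package, Sports Segment, Market Brief, News Report, News Block.
News Spot starts before Interview Bulletin ends → Interview Bulletin and News Spot overlap.
That's a conflict, so the schedule is not conflict-free.

Yes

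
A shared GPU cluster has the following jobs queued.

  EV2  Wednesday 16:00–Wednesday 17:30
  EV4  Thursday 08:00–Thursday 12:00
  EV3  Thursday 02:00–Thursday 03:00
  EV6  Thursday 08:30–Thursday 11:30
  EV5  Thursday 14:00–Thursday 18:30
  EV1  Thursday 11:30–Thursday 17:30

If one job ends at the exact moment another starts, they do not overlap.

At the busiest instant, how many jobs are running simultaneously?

2

Sort all start/end points and keep a running count:
Wednesday 16:00 start EV2 → 1
Wednesday 17:30 end EV2 → 0
Thursday 02:00 start EV3 → 1
Thursday 03:00 end EV3 → 0
Thursday 08:00 start EV4 → 1
Thursday 08:30 start EV6 → 2
Thursday 11:30 end EV6 → 1
Thursday 11:30 start EV1 → 2
Thursday 12:00 end EV4 → 1
Thursday 14:00 start EV5 → 2
Thursday 17:30 end EV1 → 1
Thursday 18:30 end EV5 → 0
Peak is 2, at Thursday 08:30 (EV4, EV6).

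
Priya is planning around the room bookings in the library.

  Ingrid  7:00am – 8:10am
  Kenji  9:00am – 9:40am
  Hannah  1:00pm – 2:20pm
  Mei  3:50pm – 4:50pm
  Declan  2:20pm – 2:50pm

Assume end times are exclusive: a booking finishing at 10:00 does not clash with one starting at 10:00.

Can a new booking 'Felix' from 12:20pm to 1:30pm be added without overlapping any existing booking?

Ingrid: ends 8:10am at or before Felix starts 12:20pm → clear.
Kenji: ends 9:40am at or before Felix starts 12:20pm → clear.
Hannah: starts 1:00pm before Felix ends 1:30pm, and ends 2:20pm after Felix starts 12:20pm → overlap.
Declan: starts 2:20pm at or after Felix ends 1:30pm → clear.
Mei: starts 3:50pm at or after Felix ends 1:30pm → clear.
Felix overlaps Hannah.

No — it overlaps Hannah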